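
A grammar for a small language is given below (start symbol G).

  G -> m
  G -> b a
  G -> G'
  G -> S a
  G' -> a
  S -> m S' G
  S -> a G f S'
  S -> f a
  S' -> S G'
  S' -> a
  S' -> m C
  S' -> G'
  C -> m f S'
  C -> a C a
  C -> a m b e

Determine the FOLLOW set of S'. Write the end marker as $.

{ a, b, f, m }

In S -> m S' G: add FIRST(G) = { a, b, f, m }.
In S -> a G f S': S' is at the end, add FOLLOW(S) = { a }.
In C -> m f S': S' is at the end, add FOLLOW(C) = { a, b, f, m }.
Union: FOLLOW(S') = { a, b, f, m }.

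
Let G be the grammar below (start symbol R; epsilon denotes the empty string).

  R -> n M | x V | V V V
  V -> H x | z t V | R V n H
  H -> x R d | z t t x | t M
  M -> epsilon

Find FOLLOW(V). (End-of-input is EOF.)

{ EOF, d, n, t, x, z }

In R -> x V: V is at the end, add FOLLOW(R) = { EOF, d, n, t, x, z }.
In R -> V V V: add FIRST(V V) = { n, t, x, z }.
In R -> V V V: add FIRST(V) = { n, t, x, z }.
In R -> V V V: V is at the end, add FOLLOW(R) = { EOF, d, n, t, x, z }.
In V -> z t V: V is at the end, add FOLLOW(V) = { EOF, d, n, t, x, z }.
In V -> R V n H: add FIRST(n H) = { n }.
Union: FOLLOW(V) = { EOF, d, n, t, x, z }.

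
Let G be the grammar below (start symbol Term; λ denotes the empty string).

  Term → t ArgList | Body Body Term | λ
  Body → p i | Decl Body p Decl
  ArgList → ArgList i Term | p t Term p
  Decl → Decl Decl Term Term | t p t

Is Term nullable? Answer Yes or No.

Term has an λ-production, so Term ⇒ λ.

Yes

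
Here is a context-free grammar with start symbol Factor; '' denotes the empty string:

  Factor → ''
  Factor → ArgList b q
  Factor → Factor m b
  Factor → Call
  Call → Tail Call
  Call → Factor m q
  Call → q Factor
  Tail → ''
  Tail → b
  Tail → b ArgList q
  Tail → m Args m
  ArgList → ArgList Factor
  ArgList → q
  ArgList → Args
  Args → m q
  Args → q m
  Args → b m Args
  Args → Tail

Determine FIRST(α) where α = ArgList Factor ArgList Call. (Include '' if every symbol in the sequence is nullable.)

Add FIRST(ArgList)\{''} = { b, m, q }; ArgList is nullable, continue.
Add FIRST(Factor)\{''} = { b, m, q }; Factor is nullable, continue.
Add FIRST(ArgList)\{''} = { b, m, q }; ArgList is nullable, continue.
Add FIRST(Call) = { b, m, q }; Call is not nullable, stop.

{ b, m, q }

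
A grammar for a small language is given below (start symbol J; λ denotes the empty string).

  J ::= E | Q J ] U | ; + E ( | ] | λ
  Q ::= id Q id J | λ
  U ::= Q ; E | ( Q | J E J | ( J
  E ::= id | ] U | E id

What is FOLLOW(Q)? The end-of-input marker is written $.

In J ::= Q J ] U: add FIRST(J ] U) = { ;, ], id }.
In Q ::= id Q id J: add FIRST(id J) = { id }.
In U ::= Q ; E: add FIRST(; E) = { ; }.
In U ::= ( Q: Q is at the end, add FOLLOW(U) = { $, (, ;, ], id }.
Union: FOLLOW(Q) = { $, (, ;, ], id }.

{ $, (, ;, ], id }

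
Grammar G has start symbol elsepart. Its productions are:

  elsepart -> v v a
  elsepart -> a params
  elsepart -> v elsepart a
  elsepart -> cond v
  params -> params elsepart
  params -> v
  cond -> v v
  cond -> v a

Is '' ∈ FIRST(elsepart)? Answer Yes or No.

No nonterminal in this grammar is nullable.
No production of elsepart has an RHS whose symbols are all nullable, so elsepart is not nullable.

No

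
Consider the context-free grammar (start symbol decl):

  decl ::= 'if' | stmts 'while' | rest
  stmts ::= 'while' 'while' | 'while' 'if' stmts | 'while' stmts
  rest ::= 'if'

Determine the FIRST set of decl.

{ 'if', 'while' }

decl ::= 'if' contributes {'if'}.
From decl ::= stmts 'while': add FIRST(stmts) = { 'while' }.
From decl ::= rest: add FIRST(rest) = { 'if' }.
Union: FIRST(decl) = { 'if', 'while' }.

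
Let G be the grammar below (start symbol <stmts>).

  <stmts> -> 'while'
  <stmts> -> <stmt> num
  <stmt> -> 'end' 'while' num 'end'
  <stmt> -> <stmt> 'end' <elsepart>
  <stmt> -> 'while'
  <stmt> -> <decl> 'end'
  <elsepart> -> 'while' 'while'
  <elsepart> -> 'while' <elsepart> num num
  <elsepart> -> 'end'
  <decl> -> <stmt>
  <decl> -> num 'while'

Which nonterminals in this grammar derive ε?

No nonterminal has an empty production or an RHS whose symbols are all nullable.

{ } (none)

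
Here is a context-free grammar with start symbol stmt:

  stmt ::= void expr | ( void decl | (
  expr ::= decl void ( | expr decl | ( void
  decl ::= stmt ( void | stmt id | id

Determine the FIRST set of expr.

{ (, id, void }

From expr ::= decl void (: add FIRST(decl) = { (, id, void }.
From expr ::= expr decl: add FIRST(expr) = { (, id, void }.
expr ::= ( void contributes {(}.
Union: FIRST(expr) = { (, id, void }.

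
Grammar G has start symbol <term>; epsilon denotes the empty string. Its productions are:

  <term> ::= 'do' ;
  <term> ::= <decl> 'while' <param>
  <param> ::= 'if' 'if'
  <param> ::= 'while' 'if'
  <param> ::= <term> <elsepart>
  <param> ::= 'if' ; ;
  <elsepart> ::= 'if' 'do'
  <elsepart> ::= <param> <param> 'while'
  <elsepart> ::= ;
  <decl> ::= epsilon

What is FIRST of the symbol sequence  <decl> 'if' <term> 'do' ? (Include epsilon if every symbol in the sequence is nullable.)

Add FIRST(<decl>)\{epsilon} = {  }; <decl> is nullable, continue.
'if' is a terminal; add {'if'} and stop.

{ 'if' }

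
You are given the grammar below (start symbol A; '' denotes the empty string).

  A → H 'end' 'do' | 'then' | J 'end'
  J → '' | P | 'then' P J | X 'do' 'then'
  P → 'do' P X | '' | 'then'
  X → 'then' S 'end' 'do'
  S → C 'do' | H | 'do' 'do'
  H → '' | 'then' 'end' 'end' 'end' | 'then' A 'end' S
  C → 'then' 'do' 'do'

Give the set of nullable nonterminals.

Directly nullable (have an ''-production): J, P, H.
S → H with every symbol nullable, so S is nullable.
No other nonterminal has a production whose RHS symbols are all nullable.

{ H, J, P, S }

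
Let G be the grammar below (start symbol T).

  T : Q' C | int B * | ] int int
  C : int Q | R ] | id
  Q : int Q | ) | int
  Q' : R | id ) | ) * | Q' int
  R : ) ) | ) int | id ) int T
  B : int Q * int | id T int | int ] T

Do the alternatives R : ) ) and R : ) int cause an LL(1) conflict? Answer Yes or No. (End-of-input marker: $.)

FIRST() )) = { ) } and FIRST() int) = { ) }.
Both contain ), so the two alternatives are not disjoint — LL(1) conflict.

Yes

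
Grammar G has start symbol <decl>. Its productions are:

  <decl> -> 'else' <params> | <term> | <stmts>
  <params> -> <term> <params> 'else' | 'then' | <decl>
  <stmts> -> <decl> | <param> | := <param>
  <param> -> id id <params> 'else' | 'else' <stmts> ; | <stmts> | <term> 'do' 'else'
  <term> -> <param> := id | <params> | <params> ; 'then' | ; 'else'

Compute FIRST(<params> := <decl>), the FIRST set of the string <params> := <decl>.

Add FIRST(<params>) = { 'else', 'then', :=, ;, id }; <params> is not nullable, stop.

{ 'else', 'then', :=, ;, id }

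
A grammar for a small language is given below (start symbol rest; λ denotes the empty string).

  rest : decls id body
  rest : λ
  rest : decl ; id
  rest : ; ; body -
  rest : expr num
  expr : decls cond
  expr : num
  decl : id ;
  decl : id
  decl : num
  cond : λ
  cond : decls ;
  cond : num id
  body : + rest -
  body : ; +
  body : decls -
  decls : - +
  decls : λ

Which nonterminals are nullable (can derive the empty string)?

{ cond, decls, expr, rest }

Directly nullable (have an λ-production): rest, cond, decls.
expr : decls cond with every symbol nullable, so expr is nullable.
No other nonterminal has a production whose RHS symbols are all nullable.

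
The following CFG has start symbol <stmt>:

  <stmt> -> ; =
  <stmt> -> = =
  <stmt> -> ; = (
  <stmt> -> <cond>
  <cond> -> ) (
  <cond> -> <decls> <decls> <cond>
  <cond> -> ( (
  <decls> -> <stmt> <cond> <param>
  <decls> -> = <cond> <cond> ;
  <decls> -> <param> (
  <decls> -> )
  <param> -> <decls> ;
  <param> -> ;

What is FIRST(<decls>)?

From <decls> -> <stmt> <cond> <param>: add FIRST(<stmt>) = { (, ), ;, = }.
<decls> -> = <cond> <cond> ; contributes {=}.
From <decls> -> <param> (: add FIRST(<param>) = { (, ), ;, = }.
<decls> -> ) contributes {)}.
Union: FIRST(<decls>) = { (, ), ;, = }.

{ (, ), ;, = }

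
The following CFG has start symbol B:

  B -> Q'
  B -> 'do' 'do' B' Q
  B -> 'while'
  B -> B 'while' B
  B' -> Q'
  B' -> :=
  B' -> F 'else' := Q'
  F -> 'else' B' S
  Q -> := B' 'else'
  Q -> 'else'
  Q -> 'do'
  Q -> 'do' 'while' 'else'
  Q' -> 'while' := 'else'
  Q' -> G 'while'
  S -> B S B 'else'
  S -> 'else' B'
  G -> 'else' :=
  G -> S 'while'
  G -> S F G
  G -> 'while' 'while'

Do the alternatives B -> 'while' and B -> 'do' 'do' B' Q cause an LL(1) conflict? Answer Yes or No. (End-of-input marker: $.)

No

FIRST('while') = { 'while' } and FIRST('do' 'do' B' Q) = { 'do' }.
The FIRST sets are disjoint and neither alternative is nullable — no conflict.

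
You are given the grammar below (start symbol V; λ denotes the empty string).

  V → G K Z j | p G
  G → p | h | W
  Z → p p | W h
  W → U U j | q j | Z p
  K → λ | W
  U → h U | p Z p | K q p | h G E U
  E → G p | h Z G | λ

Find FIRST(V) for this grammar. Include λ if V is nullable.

From V → G K Z j: add FIRST(G) = { h, p, q }.
V → p G contributes {p}.
Union: FIRST(V) = { h, p, q }.

{ h, p, q }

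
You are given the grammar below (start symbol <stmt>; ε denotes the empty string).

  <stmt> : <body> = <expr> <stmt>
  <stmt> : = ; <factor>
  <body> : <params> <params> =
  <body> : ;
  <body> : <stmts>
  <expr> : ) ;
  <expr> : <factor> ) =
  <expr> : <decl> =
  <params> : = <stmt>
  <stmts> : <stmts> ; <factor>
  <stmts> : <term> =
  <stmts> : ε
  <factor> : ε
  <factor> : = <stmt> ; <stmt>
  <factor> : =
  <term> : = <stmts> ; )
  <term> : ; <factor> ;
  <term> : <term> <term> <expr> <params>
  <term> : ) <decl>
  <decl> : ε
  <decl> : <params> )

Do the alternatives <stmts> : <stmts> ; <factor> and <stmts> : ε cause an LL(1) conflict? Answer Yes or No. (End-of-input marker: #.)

FIRST(<stmts> ; <factor>) = { ), ;, = } and FIRST(ε) = { ε }.
The second alternative is nullable and FOLLOW(<stmts>) = { ;, = } shares ; with FIRST of the first — conflict.

Yes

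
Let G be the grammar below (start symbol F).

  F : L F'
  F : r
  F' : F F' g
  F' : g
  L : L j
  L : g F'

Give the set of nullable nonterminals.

{ } (none)

No nonterminal has an empty production or an RHS whose symbols are all nullable.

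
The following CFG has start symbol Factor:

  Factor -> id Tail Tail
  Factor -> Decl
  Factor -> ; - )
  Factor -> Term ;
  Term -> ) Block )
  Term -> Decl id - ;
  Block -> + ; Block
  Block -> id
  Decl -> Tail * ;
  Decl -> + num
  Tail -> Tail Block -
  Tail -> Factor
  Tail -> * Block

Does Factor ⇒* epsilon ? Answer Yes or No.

No

No nonterminal in this grammar is nullable.
No production of Factor has an RHS whose symbols are all nullable, so Factor is not nullable.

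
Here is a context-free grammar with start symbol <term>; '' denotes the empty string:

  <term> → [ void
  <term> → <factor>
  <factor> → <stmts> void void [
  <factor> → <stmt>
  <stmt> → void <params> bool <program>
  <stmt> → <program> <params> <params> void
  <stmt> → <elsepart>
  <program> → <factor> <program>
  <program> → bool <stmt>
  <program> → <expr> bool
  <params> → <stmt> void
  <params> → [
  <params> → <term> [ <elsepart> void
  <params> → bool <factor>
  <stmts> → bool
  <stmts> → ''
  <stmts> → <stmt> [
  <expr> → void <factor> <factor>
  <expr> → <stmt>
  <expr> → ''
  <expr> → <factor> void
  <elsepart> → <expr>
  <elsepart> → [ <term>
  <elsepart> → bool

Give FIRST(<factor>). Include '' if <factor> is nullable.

From <factor> → <stmts> void void [: <stmts> nullable, take FIRST(<stmts>) ∪ {void} = { [, bool, void }.
From <factor> → <stmt>: add FIRST(<stmt>) = { [, bool, void, '' } (including '' since <stmt> is nullable).
Union: FIRST(<factor>) = { [, bool, void, '' }.

{ [, bool, void, '' }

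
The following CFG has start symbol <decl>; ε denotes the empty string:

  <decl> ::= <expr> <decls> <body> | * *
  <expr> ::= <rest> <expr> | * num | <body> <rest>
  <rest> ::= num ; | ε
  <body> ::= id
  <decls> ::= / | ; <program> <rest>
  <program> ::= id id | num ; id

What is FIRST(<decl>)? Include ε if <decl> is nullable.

From <decl> ::= <expr> <decls> <body>: add FIRST(<expr>) = { *, id, num }.
<decl> ::= * * contributes {*}.
Union: FIRST(<decl>) = { *, id, num }.

{ *, id, num }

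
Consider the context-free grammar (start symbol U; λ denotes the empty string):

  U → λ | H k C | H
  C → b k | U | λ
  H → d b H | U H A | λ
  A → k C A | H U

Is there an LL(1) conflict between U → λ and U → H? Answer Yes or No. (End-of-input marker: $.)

FIRST(λ) = { λ } and FIRST(H) = { d, k, λ }.
Both alternatives are nullable, violating the LL(1) condition.

Yes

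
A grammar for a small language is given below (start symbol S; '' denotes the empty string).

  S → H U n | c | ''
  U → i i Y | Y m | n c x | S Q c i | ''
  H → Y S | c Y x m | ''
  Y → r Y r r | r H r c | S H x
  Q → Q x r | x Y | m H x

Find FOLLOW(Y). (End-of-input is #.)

{ c, i, m, n, r, x }

In U → i i Y: Y is at the end, add FOLLOW(U) = { n }.
In U → Y m: add FIRST(m) = { m }.
In H → Y S: add FIRST(S)\{''} = { c, i, m, n, r, x }.
  Since S is nullable, also add FOLLOW(H) = { c, i, m, n, r, x }.
In H → c Y x m: add FIRST(x m) = { x }.
In Y → r Y r r: add FIRST(r r) = { r }.
In Q → x Y: Y is at the end, add FOLLOW(Q) = { c, x }.
Union: FOLLOW(Y) = { c, i, m, n, r, x }.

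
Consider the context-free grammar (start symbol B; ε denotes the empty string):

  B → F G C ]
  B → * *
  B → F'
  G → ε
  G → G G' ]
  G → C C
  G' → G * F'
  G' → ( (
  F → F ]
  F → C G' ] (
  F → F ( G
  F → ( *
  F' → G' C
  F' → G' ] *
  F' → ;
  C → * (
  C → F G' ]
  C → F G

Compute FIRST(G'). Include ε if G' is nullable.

{ (, * }

From G' → G * F': G nullable, take FIRST(G) ∪ {*} = { (, * }.
G' → ( ( contributes {(}.
Union: FIRST(G') = { (, * }.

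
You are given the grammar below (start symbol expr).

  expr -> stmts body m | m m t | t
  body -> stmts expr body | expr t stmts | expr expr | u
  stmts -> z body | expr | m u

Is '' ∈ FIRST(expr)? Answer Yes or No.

No

No nonterminal in this grammar is nullable.
No production of expr has an RHS whose symbols are all nullable, so expr is not nullable.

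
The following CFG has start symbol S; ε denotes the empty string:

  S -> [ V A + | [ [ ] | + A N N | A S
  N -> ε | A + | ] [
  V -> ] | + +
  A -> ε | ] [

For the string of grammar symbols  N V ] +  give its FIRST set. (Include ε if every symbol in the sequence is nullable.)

{ +, ] }

Add FIRST(N)\{ε} = { +, ] }; N is nullable, continue.
Add FIRST(V) = { +, ] }; V is not nullable, stop.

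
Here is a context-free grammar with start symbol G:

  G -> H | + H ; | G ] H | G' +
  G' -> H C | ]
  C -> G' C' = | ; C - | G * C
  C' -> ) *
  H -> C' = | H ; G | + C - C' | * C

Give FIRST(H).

{ ), *, + }

From H -> C' =: add FIRST(C') = { ) }.
From H -> H ; G: add FIRST(H) = { ), *, + }.
H -> + C - C' contributes {+}.
H -> * C contributes {*}.
Union: FIRST(H) = { ), *, + }.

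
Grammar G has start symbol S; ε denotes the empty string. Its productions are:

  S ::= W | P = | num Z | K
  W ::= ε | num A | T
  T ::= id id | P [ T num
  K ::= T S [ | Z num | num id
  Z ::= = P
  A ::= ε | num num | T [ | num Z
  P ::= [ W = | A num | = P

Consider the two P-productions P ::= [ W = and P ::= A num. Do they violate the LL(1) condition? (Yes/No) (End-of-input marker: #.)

FIRST([ W =) = { [ } and FIRST(A num) = { =, [, id, num }.
Both contain [, so the two alternatives are not disjoint — LL(1) conflict.

Yes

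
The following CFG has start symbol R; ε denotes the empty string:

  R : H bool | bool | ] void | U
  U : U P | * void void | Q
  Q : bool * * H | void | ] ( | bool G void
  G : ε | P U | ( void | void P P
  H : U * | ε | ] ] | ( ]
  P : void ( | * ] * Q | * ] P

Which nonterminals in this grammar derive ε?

{ G, H }

Directly nullable (have an ε-production): G, H.
No other nonterminal has a production whose RHS symbols are all nullable.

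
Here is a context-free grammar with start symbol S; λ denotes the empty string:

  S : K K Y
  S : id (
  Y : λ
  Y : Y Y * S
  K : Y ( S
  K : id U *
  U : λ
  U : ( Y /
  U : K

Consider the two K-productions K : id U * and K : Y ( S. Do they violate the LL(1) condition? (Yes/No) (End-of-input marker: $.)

No

FIRST(id U *) = { id } and FIRST(Y ( S) = { (, * }.
The FIRST sets are disjoint and neither alternative is nullable — no conflict.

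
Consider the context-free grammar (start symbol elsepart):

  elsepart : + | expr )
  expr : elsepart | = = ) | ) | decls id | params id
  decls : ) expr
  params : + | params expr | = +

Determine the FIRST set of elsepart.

{ ), +, = }

elsepart : + contributes {+}.
From elsepart : expr ): add FIRST(expr) = { ), +, = }.
Union: FIRST(elsepart) = { ), +, = }.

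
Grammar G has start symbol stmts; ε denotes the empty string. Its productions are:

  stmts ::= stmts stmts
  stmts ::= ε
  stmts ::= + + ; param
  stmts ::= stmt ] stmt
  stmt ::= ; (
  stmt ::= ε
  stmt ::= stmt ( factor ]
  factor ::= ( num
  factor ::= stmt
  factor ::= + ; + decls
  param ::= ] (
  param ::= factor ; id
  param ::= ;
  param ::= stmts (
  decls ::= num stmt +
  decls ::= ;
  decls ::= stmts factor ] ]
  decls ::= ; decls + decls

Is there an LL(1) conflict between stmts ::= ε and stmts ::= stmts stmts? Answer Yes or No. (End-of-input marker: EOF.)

FIRST(ε) = { ε } and FIRST(stmts stmts) = { (, +, ;, ], ε }.
Both alternatives are nullable, violating the LL(1) condition.

Yes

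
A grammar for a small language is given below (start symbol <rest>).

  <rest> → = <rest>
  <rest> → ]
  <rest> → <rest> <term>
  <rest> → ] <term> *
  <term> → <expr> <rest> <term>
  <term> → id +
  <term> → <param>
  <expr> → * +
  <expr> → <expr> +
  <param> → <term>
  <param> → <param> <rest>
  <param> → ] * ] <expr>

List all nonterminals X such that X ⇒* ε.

{ } (none)

No nonterminal has an empty production or an RHS whose symbols are all nullable.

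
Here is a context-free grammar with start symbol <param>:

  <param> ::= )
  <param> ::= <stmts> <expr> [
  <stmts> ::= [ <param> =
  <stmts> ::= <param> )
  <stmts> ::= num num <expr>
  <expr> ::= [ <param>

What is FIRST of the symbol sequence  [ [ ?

[ is a terminal; add {[} and stop.

{ [ }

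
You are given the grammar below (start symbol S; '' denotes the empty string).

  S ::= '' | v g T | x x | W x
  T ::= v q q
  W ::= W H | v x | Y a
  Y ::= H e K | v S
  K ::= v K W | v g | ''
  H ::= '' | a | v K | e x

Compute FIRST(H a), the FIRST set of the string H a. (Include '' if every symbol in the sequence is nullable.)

{ a, e, v }

Add FIRST(H)\{''} = { a, e, v }; H is nullable, continue.
a is a terminal; add {a} and stop.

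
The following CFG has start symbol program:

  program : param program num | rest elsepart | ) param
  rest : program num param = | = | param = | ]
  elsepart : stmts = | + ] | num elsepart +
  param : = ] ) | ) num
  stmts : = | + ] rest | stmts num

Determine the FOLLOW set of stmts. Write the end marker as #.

{ =, num }

In elsepart : stmts =: add FIRST(=) = { = }.
In stmts : stmts num: add FIRST(num) = { num }.
Union: FOLLOW(stmts) = { =, num }.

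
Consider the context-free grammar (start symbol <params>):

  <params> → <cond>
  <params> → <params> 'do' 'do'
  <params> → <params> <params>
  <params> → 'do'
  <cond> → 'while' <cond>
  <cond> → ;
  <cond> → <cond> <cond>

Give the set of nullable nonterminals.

No nonterminal has an empty production or an RHS whose symbols are all nullable.

{ } (none)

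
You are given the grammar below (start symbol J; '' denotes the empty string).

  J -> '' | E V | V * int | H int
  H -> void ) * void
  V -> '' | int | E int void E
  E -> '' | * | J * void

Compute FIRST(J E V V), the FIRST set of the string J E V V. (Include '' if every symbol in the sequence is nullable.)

{ *, int, void, '' }

Add FIRST(J)\{''} = { *, int, void }; J is nullable, continue.
Add FIRST(E)\{''} = { *, int, void }; E is nullable, continue.
Add FIRST(V)\{''} = { *, int, void }; V is nullable, continue.
Add FIRST(V)\{''} = { *, int, void }; V is nullable, continue.
Every symbol is nullable, so include ''.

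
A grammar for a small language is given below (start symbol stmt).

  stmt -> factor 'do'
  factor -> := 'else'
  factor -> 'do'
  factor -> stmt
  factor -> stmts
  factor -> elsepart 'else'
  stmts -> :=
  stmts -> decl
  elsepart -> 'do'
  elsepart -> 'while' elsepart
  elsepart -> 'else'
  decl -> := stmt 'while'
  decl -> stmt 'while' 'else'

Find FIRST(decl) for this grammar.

{ 'do', 'else', 'while', := }

decl -> := stmt 'while' contributes {:=}.
From decl -> stmt 'while' 'else': add FIRST(stmt) = { 'do', 'else', 'while', := }.
Union: FIRST(decl) = { 'do', 'else', 'while', := }.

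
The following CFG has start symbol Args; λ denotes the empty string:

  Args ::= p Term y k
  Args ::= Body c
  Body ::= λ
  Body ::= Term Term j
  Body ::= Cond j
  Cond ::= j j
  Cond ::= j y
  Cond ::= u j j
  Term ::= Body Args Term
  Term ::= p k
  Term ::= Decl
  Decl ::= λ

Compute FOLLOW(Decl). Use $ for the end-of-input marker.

{ c, j, p, u, y }

In Term ::= Decl: Decl is at the end, add FOLLOW(Term) = { c, j, p, u, y }.
Union: FOLLOW(Decl) = { c, j, p, u, y }.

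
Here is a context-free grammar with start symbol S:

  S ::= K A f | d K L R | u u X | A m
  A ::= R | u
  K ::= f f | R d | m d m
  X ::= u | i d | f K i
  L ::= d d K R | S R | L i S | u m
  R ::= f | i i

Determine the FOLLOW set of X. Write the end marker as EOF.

In S ::= u u X: X is at the end, add FOLLOW(S) = { EOF, f, i }.
Union: FOLLOW(X) = { EOF, f, i }.

{ EOF, f, i }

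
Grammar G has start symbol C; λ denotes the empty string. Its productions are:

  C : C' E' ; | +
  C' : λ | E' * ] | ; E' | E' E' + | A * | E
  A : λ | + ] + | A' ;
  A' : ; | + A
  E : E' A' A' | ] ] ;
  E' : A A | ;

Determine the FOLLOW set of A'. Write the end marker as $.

{ +, ; }

In A : A' ;: add FIRST(;) = { ; }.
In E : E' A' A': add FIRST(A') = { +, ; }.
In E : E' A' A': A' is at the end, add FOLLOW(E) = { +, ; }.
Union: FOLLOW(A') = { +, ; }.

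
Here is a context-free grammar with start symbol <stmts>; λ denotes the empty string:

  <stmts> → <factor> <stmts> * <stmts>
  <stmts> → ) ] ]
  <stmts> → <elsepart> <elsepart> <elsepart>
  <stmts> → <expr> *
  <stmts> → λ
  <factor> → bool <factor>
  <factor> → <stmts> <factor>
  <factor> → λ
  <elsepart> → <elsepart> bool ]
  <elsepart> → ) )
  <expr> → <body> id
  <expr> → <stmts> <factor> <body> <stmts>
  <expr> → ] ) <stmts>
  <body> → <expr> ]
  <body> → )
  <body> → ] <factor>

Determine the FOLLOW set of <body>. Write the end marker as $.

{ ), *, ], bool, id }

In <expr> → <body> id: add FIRST(id) = { id }.
In <expr> → <stmts> <factor> <body> <stmts>: add FIRST(<stmts>)\{λ} = { ), *, ], bool }.
  Since <stmts> is nullable, also add FOLLOW(<expr>) = { *, ] }.
Union: FOLLOW(<body>) = { ), *, ], bool, id }.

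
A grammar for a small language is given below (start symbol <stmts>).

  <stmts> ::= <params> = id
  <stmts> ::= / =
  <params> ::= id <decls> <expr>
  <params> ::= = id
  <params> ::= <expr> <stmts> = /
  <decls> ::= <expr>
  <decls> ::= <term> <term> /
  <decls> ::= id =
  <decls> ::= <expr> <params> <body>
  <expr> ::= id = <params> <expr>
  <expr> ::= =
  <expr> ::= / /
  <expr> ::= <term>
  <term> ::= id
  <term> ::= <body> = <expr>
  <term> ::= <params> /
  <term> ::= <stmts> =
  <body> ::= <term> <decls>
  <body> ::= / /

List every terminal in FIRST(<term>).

<term> ::= id contributes {id}.
From <term> ::= <body> = <expr>: add FIRST(<body>) = { /, =, id }.
From <term> ::= <params> /: add FIRST(<params>) = { /, =, id }.
From <term> ::= <stmts> =: add FIRST(<stmts>) = { /, =, id }.
Union: FIRST(<term>) = { /, =, id }.

{ /, =, id }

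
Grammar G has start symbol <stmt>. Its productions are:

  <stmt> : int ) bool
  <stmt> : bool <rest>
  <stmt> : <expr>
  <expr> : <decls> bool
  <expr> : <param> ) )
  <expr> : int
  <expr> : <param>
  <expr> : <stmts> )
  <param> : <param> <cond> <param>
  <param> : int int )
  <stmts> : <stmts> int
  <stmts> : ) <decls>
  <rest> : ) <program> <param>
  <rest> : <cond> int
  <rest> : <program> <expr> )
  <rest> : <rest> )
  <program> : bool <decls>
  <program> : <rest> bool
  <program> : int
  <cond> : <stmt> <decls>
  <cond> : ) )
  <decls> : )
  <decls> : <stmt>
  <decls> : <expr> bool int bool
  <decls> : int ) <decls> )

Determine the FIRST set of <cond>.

From <cond> : <stmt> <decls>: add FIRST(<stmt>) = { ), bool, int }.
<cond> : ) ) contributes {)}.
Union: FIRST(<cond>) = { ), bool, int }.

{ ), bool, int }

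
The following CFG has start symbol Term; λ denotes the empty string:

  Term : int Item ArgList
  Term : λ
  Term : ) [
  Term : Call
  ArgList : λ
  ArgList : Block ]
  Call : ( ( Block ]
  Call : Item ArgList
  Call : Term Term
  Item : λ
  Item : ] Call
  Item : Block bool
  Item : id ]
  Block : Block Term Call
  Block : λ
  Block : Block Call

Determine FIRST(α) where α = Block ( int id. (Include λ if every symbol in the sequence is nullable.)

{ (, ), ], bool, id, int }

Add FIRST(Block)\{λ} = { (, ), ], bool, id, int }; Block is nullable, continue.
( is a terminal; add {(} and stop.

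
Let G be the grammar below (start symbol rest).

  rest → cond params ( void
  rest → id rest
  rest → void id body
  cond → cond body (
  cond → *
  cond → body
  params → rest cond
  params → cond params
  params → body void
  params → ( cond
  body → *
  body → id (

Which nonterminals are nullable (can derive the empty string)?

No nonterminal has an empty production or an RHS whose symbols are all nullable.

{ } (none)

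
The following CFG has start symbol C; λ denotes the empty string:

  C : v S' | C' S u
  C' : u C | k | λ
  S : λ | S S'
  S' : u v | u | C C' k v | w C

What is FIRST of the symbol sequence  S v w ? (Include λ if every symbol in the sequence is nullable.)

{ k, u, v, w }

Add FIRST(S)\{λ} = { k, u, v, w }; S is nullable, continue.
v is a terminal; add {v} and stop.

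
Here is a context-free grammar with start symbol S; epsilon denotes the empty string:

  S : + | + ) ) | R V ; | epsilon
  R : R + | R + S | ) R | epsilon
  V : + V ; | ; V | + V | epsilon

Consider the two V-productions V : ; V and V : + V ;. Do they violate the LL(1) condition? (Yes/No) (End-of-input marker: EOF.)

FIRST(; V) = { ; } and FIRST(+ V ;) = { + }.
The FIRST sets are disjoint and neither alternative is nullable — no conflict.

No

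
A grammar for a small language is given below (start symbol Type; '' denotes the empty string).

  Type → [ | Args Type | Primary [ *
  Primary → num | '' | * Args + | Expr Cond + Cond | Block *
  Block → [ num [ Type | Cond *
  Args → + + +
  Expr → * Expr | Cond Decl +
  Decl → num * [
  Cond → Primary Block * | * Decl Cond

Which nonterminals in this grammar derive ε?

Directly nullable (have an ''-production): Primary.
No other nonterminal has a production whose RHS symbols are all nullable.

{ Primary }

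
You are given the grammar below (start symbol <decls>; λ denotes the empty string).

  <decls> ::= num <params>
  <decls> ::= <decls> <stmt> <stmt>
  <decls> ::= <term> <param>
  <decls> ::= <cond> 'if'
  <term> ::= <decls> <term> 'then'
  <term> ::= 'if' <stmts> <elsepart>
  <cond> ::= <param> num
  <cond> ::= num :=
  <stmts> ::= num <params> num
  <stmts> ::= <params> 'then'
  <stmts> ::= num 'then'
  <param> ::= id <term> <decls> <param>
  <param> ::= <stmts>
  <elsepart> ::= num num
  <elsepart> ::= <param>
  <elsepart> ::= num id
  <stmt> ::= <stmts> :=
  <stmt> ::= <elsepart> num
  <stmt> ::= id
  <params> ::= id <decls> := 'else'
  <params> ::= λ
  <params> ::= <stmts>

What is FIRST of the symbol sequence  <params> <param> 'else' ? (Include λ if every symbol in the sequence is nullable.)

Add FIRST(<params>)\{λ} = { 'then', id, num }; <params> is nullable, continue.
Add FIRST(<param>) = { 'then', id, num }; <param> is not nullable, stop.

{ 'then', id, num }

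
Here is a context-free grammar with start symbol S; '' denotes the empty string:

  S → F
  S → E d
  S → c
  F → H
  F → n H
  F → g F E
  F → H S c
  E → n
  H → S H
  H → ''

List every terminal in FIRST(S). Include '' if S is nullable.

From S → F: add FIRST(F) = { c, g, n, '' } (including '' since F is nullable).
From S → E d: add FIRST(E) = { n }.
S → c contributes {c}.
Union: FIRST(S) = { c, g, n, '' }.

{ c, g, n, '' }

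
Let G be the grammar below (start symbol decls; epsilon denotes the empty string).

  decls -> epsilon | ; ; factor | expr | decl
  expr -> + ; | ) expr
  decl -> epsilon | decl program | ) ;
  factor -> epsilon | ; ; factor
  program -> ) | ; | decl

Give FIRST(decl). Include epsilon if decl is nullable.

decl -> epsilon contributes epsilon.
From decl -> decl program: decl, program nullable, take FIRST(decl) ∪ FIRST(program) = { ), ; }; also epsilon since the whole RHS is nullable.
decl -> ) ; contributes {)}.
Union: FIRST(decl) = { ), ;, epsilon }.

{ ), ;, epsilon }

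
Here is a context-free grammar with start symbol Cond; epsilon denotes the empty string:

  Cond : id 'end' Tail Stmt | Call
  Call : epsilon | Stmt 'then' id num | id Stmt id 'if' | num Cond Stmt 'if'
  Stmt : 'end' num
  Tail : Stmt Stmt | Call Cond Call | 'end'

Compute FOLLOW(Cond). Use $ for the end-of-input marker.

{ $, 'end', id, num }

Cond is the start symbol, so $ ∈ FOLLOW(Cond).
In Call : num Cond Stmt 'if': add FIRST(Stmt 'if') = { 'end' }.
In Tail : Call Cond Call: add FIRST(Call)\{epsilon} = { 'end', id, num }.
  Since Call is nullable, also add FOLLOW(Tail) = { 'end' }.
Union: FOLLOW(Cond) = { $, 'end', id, num }.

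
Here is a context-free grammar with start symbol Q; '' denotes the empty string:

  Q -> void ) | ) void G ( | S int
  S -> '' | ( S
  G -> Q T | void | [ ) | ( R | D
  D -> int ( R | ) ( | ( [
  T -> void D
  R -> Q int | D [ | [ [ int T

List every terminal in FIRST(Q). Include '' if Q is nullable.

Q -> void ) contributes {void}.
Q -> ) void G ( contributes {)}.
From Q -> S int: S nullable, take FIRST(S) ∪ {int} = { (, int }.
Union: FIRST(Q) = { (, ), int, void }.

{ (, ), int, void }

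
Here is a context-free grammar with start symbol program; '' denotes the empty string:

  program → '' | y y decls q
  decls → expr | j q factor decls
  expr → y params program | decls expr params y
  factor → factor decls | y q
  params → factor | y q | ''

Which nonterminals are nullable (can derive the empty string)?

{ params, program }

Directly nullable (have an ''-production): program, params.
No other nonterminal has a production whose RHS symbols are all nullable.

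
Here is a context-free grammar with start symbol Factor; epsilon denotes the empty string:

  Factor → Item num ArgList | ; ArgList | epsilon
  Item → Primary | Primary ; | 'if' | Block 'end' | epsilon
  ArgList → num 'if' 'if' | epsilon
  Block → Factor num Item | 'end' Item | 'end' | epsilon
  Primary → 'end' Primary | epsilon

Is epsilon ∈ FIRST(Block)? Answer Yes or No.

Yes

Block has an epsilon-production, so Block ⇒ epsilon.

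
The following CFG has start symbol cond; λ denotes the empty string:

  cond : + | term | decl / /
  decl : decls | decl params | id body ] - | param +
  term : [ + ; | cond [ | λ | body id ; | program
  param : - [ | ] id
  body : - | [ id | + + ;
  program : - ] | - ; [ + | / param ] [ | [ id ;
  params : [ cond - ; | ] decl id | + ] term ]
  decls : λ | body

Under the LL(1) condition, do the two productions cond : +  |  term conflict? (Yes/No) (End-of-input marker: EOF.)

Yes

FIRST(+) = { + } and FIRST(term) = { +, -, /, [, ], id, λ }.
Both contain +, so the two alternatives are not disjoint — LL(1) conflict.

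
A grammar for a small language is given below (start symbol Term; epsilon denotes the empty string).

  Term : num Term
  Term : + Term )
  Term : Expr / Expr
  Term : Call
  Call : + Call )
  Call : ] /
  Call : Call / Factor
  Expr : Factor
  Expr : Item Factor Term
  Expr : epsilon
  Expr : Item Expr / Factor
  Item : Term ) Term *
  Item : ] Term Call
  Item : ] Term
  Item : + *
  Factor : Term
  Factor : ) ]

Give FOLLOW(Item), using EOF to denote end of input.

In Expr : Item Factor Term: add FIRST(Factor Term) = { ), +, /, ], num }.
In Expr : Item Expr / Factor: add FIRST(Expr / Factor) = { ), +, /, ], num }.
Union: FOLLOW(Item) = { ), +, /, ], num }.

{ ), +, /, ], num }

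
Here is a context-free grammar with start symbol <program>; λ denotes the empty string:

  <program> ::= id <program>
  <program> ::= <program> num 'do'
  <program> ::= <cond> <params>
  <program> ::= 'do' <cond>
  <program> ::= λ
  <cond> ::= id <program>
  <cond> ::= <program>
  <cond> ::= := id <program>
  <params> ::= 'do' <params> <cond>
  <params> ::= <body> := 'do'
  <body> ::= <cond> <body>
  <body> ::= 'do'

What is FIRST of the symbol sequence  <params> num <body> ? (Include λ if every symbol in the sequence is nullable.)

{ 'do', :=, id, num }

Add FIRST(<params>) = { 'do', :=, id, num }; <params> is not nullable, stop.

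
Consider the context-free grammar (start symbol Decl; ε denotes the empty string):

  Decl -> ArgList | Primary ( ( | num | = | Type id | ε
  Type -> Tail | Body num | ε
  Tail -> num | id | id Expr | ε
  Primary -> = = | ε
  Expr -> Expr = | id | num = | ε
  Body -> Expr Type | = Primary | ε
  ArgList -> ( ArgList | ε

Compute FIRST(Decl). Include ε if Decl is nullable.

{ (, =, id, num, ε }

From Decl -> ArgList: add FIRST(ArgList) = { (, ε } (including ε since ArgList is nullable).
From Decl -> Primary ( (: Primary nullable, take FIRST(Primary) ∪ {(} = { (, = }.
Decl -> num contributes {num}.
Decl -> = contributes {=}.
From Decl -> Type id: Type nullable, take FIRST(Type) ∪ {id} = { =, id, num }.
Decl -> ε contributes ε.
Union: FIRST(Decl) = { (, =, id, num, ε }.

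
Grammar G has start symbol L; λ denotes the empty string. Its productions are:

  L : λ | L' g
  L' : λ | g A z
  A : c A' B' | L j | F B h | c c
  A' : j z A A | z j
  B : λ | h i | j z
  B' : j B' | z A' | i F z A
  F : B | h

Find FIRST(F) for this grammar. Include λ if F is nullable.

{ h, j, λ }

From F : B: add FIRST(B) = { h, j, λ } (including λ since B is nullable).
F : h contributes {h}.
Union: FIRST(F) = { h, j, λ }.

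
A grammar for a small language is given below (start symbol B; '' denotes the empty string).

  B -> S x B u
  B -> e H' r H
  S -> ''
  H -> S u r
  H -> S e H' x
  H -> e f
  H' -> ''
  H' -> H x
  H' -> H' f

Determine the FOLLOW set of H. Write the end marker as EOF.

In B -> e H' r H: H is at the end, add FOLLOW(B) = { EOF, u }.
In H' -> H x: add FIRST(x) = { x }.
Union: FOLLOW(H) = { EOF, u, x }.

{ EOF, u, x }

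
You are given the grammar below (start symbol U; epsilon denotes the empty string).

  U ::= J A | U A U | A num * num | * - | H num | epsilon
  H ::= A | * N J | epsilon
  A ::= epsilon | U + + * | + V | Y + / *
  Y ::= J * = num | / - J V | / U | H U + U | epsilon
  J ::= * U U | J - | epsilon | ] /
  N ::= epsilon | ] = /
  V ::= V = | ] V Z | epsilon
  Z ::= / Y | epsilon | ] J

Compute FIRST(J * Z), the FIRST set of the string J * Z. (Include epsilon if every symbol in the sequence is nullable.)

{ *, -, ] }

Add FIRST(J)\{epsilon} = { *, -, ] }; J is nullable, continue.
* is a terminal; add {*} and stop.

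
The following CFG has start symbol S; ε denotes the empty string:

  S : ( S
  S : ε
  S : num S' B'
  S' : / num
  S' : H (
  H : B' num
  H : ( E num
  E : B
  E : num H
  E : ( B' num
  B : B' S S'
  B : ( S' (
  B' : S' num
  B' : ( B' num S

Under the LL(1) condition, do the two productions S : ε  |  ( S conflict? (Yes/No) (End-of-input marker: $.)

Yes

FIRST(ε) = { ε } and FIRST(( S) = { ( }.
The first alternative is nullable and FOLLOW(S) = { $, (, /, num } shares ( with FIRST of the second — conflict.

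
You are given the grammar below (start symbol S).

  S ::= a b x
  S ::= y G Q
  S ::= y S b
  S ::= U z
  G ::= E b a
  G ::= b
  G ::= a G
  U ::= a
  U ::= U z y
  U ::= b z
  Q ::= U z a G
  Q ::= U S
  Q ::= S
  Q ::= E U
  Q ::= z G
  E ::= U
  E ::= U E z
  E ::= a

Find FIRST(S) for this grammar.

S ::= a b x contributes {a}.
S ::= y G Q contributes {y}.
S ::= y S b contributes {y}.
From S ::= U z: add FIRST(U) = { a, b }.
Union: FIRST(S) = { a, b, y }.

{ a, b, y }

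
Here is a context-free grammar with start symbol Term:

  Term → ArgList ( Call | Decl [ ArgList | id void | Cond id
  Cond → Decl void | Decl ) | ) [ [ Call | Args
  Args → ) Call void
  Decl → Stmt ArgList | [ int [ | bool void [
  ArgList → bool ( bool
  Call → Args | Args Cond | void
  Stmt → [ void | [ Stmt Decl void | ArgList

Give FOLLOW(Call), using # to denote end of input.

In Term → ArgList ( Call: Call is at the end, add FOLLOW(Term) = { # }.
In Cond → ) [ [ Call: Call is at the end, add FOLLOW(Cond) = { #, id, void }.
In Args → ) Call void: add FIRST(void) = { void }.
Union: FOLLOW(Call) = { #, id, void }.

{ #, id, void }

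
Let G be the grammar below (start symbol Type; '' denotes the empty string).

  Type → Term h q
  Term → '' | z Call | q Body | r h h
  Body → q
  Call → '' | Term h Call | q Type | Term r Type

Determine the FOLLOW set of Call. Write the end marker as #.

{ h, r }

In Term → z Call: Call is at the end, add FOLLOW(Term) = { h, r }.
In Call → Term h Call: Call is at the end, add FOLLOW(Call) = { h, r }.
Union: FOLLOW(Call) = { h, r }.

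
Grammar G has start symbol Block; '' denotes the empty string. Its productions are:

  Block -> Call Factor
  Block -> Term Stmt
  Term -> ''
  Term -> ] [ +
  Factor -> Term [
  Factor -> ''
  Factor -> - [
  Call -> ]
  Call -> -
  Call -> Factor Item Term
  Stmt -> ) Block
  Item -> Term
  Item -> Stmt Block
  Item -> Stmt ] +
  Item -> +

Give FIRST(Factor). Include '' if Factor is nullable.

From Factor -> Term [: Term nullable, take FIRST(Term) ∪ {[} = { [, ] }.
Factor -> '' contributes ''.
Factor -> - [ contributes {-}.
Union: FIRST(Factor) = { -, [, ], '' }.

{ -, [, ], '' }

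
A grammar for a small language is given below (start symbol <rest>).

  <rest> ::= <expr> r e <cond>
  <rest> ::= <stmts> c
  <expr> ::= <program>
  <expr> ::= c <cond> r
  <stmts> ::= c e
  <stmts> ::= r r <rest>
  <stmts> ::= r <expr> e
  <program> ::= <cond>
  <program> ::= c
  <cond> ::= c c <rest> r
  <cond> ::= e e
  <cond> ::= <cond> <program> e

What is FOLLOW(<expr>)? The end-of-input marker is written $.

{ e, r }

In <rest> ::= <expr> r e <cond>: add FIRST(r e <cond>) = { r }.
In <stmts> ::= r <expr> e: add FIRST(e) = { e }.
Union: FOLLOW(<expr>) = { e, r }.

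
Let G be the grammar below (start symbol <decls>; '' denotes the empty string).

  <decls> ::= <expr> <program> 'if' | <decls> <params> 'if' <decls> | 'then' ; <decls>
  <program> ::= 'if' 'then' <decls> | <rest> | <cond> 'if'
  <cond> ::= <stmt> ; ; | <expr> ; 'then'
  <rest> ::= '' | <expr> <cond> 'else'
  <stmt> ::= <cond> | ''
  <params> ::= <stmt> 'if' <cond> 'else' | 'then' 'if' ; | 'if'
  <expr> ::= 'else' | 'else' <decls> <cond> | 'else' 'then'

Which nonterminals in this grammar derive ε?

Directly nullable (have an ''-production): <rest>, <stmt>.
<program> ::= <rest> with every symbol nullable, so <program> is nullable.
No other nonterminal has a production whose RHS symbols are all nullable.

{ <program>, <rest>, <stmt> }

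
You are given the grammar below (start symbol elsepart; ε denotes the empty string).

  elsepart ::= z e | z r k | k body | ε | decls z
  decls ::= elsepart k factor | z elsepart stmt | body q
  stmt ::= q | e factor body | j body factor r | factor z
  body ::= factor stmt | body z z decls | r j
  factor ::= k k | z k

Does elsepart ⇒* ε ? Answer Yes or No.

elsepart has an ε-production, so elsepart ⇒ ε.

Yes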